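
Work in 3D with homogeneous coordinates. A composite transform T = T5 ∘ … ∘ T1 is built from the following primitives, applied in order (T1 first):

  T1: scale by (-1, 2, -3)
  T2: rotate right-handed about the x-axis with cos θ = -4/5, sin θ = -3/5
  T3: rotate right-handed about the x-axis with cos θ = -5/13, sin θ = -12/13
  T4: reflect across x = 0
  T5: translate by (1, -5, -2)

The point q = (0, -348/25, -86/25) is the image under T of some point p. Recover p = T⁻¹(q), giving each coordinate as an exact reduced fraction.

T1 = [-1 0 0 0; 0 2 0 0; 0 0 -3 0; 0 0 0 1]
T2·T1 = [-1 0 0 0; 0 -8/5 -9/5 0; 0 -6/5 12/5 0; 0 0 0 1]
T3·…·T1 = [-1 0 0 0; 0 -32/65 189/65 0; 0 126/65 48/65 0; 0 0 0 1]
T4·…·T1 = [1 0 0 0; 0 -32/65 189/65 0; 0 126/65 48/65 0; 0 0 0 1]
T5·…·T1 = [1 0 0 1; 0 -32/65 189/65 -5; 0 126/65 48/65 -2; 0 0 0 1]
det M = -6; M⁻¹ = [1 0 0 -1; 0 -8/65 63/130 23/65; 0 21/65 16/195 347/195; 0 0 0 1]
M⁻¹ · (0, -348/25, -86/25)ᵀ = (-1, 2/5, -3)ᵀ

p = (-1, 2/5, -3)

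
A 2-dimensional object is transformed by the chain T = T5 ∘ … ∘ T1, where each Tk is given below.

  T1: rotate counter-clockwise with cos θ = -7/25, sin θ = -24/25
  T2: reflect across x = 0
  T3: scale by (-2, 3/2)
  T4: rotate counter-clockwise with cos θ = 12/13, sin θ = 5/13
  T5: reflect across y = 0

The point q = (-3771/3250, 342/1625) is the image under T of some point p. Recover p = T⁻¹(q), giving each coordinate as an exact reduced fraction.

p = (0, -3/5)

T1 = [-7/25 24/25 0; -24/25 -7/25 0; 0 0 1]
T2·T1 = [7/25 -24/25 0; -24/25 -7/25 0; 0 0 1]
T3·…·T1 = [-14/25 48/25 0; -36/25 -21/50 0; 0 0 1]
T4·…·T1 = [12/325 1257/650 0; -502/325 114/325 0; 0 0 1]
T5·…·T1 = [12/325 1257/650 0; 502/325 -114/325 0; 0 0 1]
det M = -3; M⁻¹ = [38/325 419/650 0; 502/975 -4/325 0; 0 0 1]
M⁻¹ · (-3771/3250, 342/1625)ᵀ = (0, -3/5)ᵀ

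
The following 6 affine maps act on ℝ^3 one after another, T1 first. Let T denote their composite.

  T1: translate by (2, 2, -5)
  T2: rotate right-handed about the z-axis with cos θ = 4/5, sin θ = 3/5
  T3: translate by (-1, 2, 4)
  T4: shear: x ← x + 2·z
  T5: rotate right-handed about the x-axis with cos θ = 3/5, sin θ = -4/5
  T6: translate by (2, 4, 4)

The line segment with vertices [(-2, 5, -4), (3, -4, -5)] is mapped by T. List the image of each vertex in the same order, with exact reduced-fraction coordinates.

image vertices: (-66/5, 114/25, -127/25), (-29/5, 31/25, -58/25)

T1 translate by (2, 2, -5): (-2, 5, -4) → (0, 7, -9); (3, -4, -5) → (5, -2, -10)
T2 rotate right-handed about the z-axis with cos θ = 4/5, sin θ = 3/5: (0, 7, -9) → (-21/5, 28/5, -9); (5, -2, -10) → (26/5, 7/5, -10)
T3 translate by (-1, 2, 4): (-21/5, 28/5, -9) → (-26/5, 38/5, -5); (26/5, 7/5, -10) → (21/5, 17/5, -6)
T4 shear: x ← x + 2·z: (-26/5, 38/5, -5) → (-76/5, 38/5, -5); (21/5, 17/5, -6) → (-39/5, 17/5, -6)
T5 rotate right-handed about the x-axis with cos θ = 3/5, sin θ = -4/5: (-76/5, 38/5, -5) → (-76/5, 14/25, -227/25); (-39/5, 17/5, -6) → (-39/5, -69/25, -158/25)
T6 translate by (2, 4, 4): (-76/5, 14/25, -227/25) → (-66/5, 114/25, -127/25); (-39/5, -69/25, -158/25) → (-29/5, 31/25, -58/25)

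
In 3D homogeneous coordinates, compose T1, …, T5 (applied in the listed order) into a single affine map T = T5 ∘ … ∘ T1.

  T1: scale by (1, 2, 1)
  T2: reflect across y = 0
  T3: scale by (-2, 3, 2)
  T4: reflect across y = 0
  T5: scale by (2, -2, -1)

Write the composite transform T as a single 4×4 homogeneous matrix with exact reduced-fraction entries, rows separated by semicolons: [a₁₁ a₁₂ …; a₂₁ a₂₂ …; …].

T1 = [1 0 0 0; 0 2 0 0; 0 0 1 0; 0 0 0 1]
T2·T1 = [1 0 0 0; 0 -2 0 0; 0 0 1 0; 0 0 0 1]
T3·…·T1 = [-2 0 0 0; 0 -6 0 0; 0 0 2 0; 0 0 0 1]
T4·…·T1 = [-2 0 0 0; 0 6 0 0; 0 0 2 0; 0 0 0 1]
T5·…·T1 = [-4 0 0 0; 0 -12 0 0; 0 0 -2 0; 0 0 0 1]

T = [-4 0 0 0; 0 -12 0 0; 0 0 -2 0; 0 0 0 1]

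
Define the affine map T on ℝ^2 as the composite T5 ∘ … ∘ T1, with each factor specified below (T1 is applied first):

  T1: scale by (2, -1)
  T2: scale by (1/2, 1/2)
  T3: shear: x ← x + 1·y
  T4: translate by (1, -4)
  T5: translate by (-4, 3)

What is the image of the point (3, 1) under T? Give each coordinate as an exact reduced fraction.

T(p) = (-1/2, -3/2)

T1 scale by (2, -1): (3, 1) → (6, -1)
T2 scale by (1/2, 1/2): (6, -1) → (3, -1/2)
T3 shear: x ← x + 1·y: (3, -1/2) → (5/2, -1/2)
T4 translate by (1, -4): (5/2, -1/2) → (7/2, -9/2)
T5 translate by (-4, 3): (7/2, -9/2) → (-1/2, -3/2)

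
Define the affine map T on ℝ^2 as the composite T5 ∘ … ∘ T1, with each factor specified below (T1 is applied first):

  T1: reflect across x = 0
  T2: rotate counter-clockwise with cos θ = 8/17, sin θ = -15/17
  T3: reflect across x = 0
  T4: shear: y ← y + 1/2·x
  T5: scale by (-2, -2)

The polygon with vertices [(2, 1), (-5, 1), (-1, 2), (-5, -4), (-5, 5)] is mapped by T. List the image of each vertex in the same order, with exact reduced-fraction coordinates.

image vertices: (-2/17, -77/17), (110/17, 189/17), (76/17, 36/17), (-40/17, 194/17), (230/17, 185/17)

T1 reflect across x = 0: (2, 1) → (-2, 1); (-5, 1) → (5, 1); (-1, 2) → (1, 2); (-5, -4) → (5, -4); (-5, 5) → (5, 5)
T2 rotate counter-clockwise with cos θ = 8/17, sin θ = -15/17: (-2, 1) → (-1/17, 38/17); (5, 1) → (55/17, -67/17); (1, 2) → (38/17, 1/17); (5, -4) → (-20/17, -107/17); (5, 5) → (115/17, -35/17)
T3 reflect across x = 0: (-1/17, 38/17) → (1/17, 38/17); (55/17, -67/17) → (-55/17, -67/17); (38/17, 1/17) → (-38/17, 1/17); (-20/17, -107/17) → (20/17, -107/17); (115/17, -35/17) → (-115/17, -35/17)
T4 shear: y ← y + 1/2·x: (1/17, 38/17) → (1/17, 77/34); (-55/17, -67/17) → (-55/17, -189/34); (-38/17, 1/17) → (-38/17, -18/17); (20/17, -107/17) → (20/17, -97/17); (-115/17, -35/17) → (-115/17, -185/34)
T5 scale by (-2, -2): (1/17, 77/34) → (-2/17, -77/17); (-55/17, -189/34) → (110/17, 189/17); (-38/17, -18/17) → (76/17, 36/17); (20/17, -97/17) → (-40/17, 194/17); (-115/17, -185/34) → (230/17, 185/17)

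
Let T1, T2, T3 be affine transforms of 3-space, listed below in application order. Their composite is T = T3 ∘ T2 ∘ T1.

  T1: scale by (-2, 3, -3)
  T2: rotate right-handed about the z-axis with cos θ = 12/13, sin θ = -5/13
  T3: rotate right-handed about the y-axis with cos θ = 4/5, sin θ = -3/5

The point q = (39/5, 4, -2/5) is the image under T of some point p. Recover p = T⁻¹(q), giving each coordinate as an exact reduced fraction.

p = (-2, 2, 5/3)

T1 = [-2 0 0 0; 0 3 0 0; 0 0 -3 0; 0 0 0 1]
T2·T1 = [-24/13 15/13 0 0; 10/13 36/13 0 0; 0 0 -3 0; 0 0 0 1]
T3·…·T1 = [-96/65 12/13 9/5 0; 10/13 36/13 0 0; -72/65 9/13 -12/5 0; 0 0 0 1]
det M = 18; M⁻¹ = [-24/65 5/26 -18/65 0; 4/39 4/13 1/13 0; 1/5 0 -4/15 0; 0 0 0 1]
M⁻¹ · (39/5, 4, -2/5)ᵀ = (-2, 2, 5/3)ᵀ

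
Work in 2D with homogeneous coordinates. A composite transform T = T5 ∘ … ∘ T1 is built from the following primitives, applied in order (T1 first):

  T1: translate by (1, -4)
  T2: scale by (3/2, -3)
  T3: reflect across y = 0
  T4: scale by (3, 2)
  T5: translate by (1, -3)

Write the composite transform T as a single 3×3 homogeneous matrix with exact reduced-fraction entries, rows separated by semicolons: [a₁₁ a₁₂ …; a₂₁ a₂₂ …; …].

T = [9/2 0 11/2; 0 6 -27; 0 0 1]

T1 = [1 0 1; 0 1 -4; 0 0 1]
T2·T1 = [3/2 0 3/2; 0 -3 12; 0 0 1]
T3·…·T1 = [3/2 0 3/2; 0 3 -12; 0 0 1]
T4·…·T1 = [9/2 0 9/2; 0 6 -24; 0 0 1]
T5·…·T1 = [9/2 0 11/2; 0 6 -27; 0 0 1]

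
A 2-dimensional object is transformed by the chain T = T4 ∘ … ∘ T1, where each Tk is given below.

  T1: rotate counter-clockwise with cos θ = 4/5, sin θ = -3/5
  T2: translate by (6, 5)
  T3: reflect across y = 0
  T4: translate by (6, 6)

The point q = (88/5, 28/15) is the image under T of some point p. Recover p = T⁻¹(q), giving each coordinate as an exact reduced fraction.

p = (5, 8/3)

T1 = [4/5 3/5 0; -3/5 4/5 0; 0 0 1]
T2·T1 = [4/5 3/5 6; -3/5 4/5 5; 0 0 1]
T3·…·T1 = [4/5 3/5 6; 3/5 -4/5 -5; 0 0 1]
T4·…·T1 = [4/5 3/5 12; 3/5 -4/5 1; 0 0 1]
det M = -1; M⁻¹ = [4/5 3/5 -51/5; 3/5 -4/5 -32/5; 0 0 1]
M⁻¹ · (88/5, 28/15)ᵀ = (5, 8/3)ᵀ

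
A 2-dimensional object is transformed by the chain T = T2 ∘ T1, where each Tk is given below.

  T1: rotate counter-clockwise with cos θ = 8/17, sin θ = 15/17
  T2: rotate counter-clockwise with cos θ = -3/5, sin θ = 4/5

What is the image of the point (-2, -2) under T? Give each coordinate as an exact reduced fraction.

T(p) = (142/85, 194/85)

T1 rotate counter-clockwise with cos θ = 8/17, sin θ = 15/17: (-2, -2) → (14/17, -46/17)
T2 rotate counter-clockwise with cos θ = -3/5, sin θ = 4/5: (14/17, -46/17) → (142/85, 194/85)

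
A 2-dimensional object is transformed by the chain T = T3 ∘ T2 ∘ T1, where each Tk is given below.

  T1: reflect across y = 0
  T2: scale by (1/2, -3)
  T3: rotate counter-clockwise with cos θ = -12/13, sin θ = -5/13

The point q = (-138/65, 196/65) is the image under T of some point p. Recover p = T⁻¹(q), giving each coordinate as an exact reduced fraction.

p = (8/5, -6/5)

T1 = [1 0 0; 0 -1 0; 0 0 1]
T2·T1 = [1/2 0 0; 0 3 0; 0 0 1]
T3·…·T1 = [-6/13 15/13 0; -5/26 -36/13 0; 0 0 1]
det M = 3/2; M⁻¹ = [-24/13 -10/13 0; 5/39 -4/13 0; 0 0 1]
M⁻¹ · (-138/65, 196/65)ᵀ = (8/5, -6/5)ᵀ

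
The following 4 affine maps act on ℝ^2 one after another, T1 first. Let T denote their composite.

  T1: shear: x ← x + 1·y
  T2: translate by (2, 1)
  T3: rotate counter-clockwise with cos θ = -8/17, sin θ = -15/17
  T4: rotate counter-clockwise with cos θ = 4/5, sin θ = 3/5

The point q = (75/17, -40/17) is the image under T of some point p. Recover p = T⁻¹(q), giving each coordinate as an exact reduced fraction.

p = (-2, 3)

T1 = [1 1 0; 0 1 0; 0 0 1]
T2·T1 = [1 1 2; 0 1 1; 0 0 1]
T3·…·T1 = [-8/17 7/17 -1/17; -15/17 -23/17 -38/17; 0 0 1]
T4·…·T1 = [13/85 97/85 22/17; -84/85 -71/85 -31/17; 0 0 1]
det M = 1; M⁻¹ = [-71/85 -97/85 -1; 84/85 13/85 -1; 0 0 1]
M⁻¹ · (75/17, -40/17)ᵀ = (-2, 3)ᵀ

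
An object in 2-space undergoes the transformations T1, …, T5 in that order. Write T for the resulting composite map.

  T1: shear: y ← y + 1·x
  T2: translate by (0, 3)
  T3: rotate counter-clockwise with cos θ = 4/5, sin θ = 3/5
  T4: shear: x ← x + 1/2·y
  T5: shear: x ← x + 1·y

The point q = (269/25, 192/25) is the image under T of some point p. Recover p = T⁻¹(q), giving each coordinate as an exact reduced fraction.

T1 = [1 0 0; 1 1 0; 0 0 1]
T2·T1 = [1 0 0; 1 1 3; 0 0 1]
T3·…·T1 = [1/5 -3/5 -9/5; 7/5 4/5 12/5; 0 0 1]
T4·…·T1 = [9/10 -1/5 -3/5; 7/5 4/5 12/5; 0 0 1]
T5·…·T1 = [23/10 3/5 9/5; 7/5 4/5 12/5; 0 0 1]
det M = 1; M⁻¹ = [4/5 -3/5 0; -7/5 23/10 -3; 0 0 1]
M⁻¹ · (269/25, 192/25)ᵀ = (4, -2/5)ᵀ

p = (4, -2/5)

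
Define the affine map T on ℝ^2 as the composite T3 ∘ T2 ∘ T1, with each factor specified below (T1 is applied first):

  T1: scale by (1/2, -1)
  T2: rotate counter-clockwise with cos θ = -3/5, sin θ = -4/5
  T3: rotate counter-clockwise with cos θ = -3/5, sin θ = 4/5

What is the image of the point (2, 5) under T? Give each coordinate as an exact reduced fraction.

T(p) = (1, -5)

T1 scale by (1/2, -1): (2, 5) → (1, -5)
T2 rotate counter-clockwise with cos θ = -3/5, sin θ = -4/5: (1, -5) → (-23/5, 11/5)
T3 rotate counter-clockwise with cos θ = -3/5, sin θ = 4/5: (-23/5, 11/5) → (1, -5)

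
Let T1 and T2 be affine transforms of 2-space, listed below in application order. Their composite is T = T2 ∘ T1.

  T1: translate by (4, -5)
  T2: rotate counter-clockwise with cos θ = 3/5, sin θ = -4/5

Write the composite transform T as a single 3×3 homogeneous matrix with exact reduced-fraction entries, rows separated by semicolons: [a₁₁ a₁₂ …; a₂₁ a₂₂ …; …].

T = [3/5 4/5 -8/5; -4/5 3/5 -31/5; 0 0 1]

T1 = [1 0 4; 0 1 -5; 0 0 1]
T2·T1 = [3/5 4/5 -8/5; -4/5 3/5 -31/5; 0 0 1]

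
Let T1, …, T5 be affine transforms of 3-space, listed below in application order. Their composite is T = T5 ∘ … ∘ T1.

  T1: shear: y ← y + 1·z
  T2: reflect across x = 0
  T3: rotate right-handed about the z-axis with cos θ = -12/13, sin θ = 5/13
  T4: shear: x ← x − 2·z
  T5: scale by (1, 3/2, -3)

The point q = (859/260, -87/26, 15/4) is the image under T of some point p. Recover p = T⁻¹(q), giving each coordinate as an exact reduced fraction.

p = (8/5, 3, -5/4)

T1 = [1 0 0 0; 0 1 1 0; 0 0 1 0; 0 0 0 1]
T2·T1 = [-1 0 0 0; 0 1 1 0; 0 0 1 0; 0 0 0 1]
T3·…·T1 = [12/13 -5/13 -5/13 0; -5/13 -12/13 -12/13 0; 0 0 1 0; 0 0 0 1]
T4·…·T1 = [12/13 -5/13 -31/13 0; -5/13 -12/13 -12/13 0; 0 0 1 0; 0 0 0 1]
T5·…·T1 = [12/13 -5/13 -31/13 0; -15/26 -18/13 -18/13 0; 0 0 -3 0; 0 0 0 1]
det M = 9/2; M⁻¹ = [12/13 -10/39 -8/13 0; -5/13 -8/13 23/39 0; 0 0 -1/3 0; 0 0 0 1]
M⁻¹ · (859/260, -87/26, 15/4)ᵀ = (8/5, 3, -5/4)ᵀ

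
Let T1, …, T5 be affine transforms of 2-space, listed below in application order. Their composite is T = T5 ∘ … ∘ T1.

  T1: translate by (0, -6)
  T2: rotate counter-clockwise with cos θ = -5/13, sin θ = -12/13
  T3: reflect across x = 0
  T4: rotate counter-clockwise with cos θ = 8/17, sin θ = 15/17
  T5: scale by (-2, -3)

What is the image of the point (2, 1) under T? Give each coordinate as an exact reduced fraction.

T(p) = (-1090/221, -3174/221)

T1 translate by (0, -6): (2, 1) → (2, -5)
T2 rotate counter-clockwise with cos θ = -5/13, sin θ = -12/13: (2, -5) → (-70/13, 1/13)
T3 reflect across x = 0: (-70/13, 1/13) → (70/13, 1/13)
T4 rotate counter-clockwise with cos θ = 8/17, sin θ = 15/17: (70/13, 1/13) → (545/221, 1058/221)
T5 scale by (-2, -3): (545/221, 1058/221) → (-1090/221, -3174/221)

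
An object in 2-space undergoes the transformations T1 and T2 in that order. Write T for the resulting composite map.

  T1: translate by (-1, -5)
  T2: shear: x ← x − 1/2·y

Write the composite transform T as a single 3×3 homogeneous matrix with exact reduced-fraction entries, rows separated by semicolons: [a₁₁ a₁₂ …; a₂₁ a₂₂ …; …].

T1 = [1 0 -1; 0 1 -5; 0 0 1]
T2·T1 = [1 -1/2 3/2; 0 1 -5; 0 0 1]

T = [1 -1/2 3/2; 0 1 -5; 0 0 1]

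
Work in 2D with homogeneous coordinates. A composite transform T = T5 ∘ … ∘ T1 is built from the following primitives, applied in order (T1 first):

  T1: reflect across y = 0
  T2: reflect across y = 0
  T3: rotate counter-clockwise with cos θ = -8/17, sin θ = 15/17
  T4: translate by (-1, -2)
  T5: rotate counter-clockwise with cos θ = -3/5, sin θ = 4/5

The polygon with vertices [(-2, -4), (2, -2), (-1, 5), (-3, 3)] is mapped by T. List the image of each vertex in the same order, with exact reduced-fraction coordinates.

T1 reflect across y = 0: (-2, -4) → (-2, 4); (2, -2) → (2, 2); (-1, 5) → (-1, -5); (-3, 3) → (-3, -3)
T2 reflect across y = 0: (-2, 4) → (-2, -4); (2, 2) → (2, -2); (-1, -5) → (-1, 5); (-3, -3) → (-3, 3)
T3 rotate counter-clockwise with cos θ = -8/17, sin θ = 15/17: (-2, -4) → (76/17, 2/17); (2, -2) → (14/17, 46/17); (-1, 5) → (-67/17, -55/17); (-3, 3) → (-21/17, -69/17)
T4 translate by (-1, -2): (76/17, 2/17) → (59/17, -32/17); (14/17, 46/17) → (-3/17, 12/17); (-67/17, -55/17) → (-84/17, -89/17); (-21/17, -69/17) → (-38/17, -103/17)
T5 rotate counter-clockwise with cos θ = -3/5, sin θ = 4/5: (59/17, -32/17) → (-49/85, 332/85); (-3/17, 12/17) → (-39/85, -48/85); (-84/17, -89/17) → (608/85, -69/85); (-38/17, -103/17) → (526/85, 157/85)

image vertices: (-49/85, 332/85), (-39/85, -48/85), (608/85, -69/85), (526/85, 157/85)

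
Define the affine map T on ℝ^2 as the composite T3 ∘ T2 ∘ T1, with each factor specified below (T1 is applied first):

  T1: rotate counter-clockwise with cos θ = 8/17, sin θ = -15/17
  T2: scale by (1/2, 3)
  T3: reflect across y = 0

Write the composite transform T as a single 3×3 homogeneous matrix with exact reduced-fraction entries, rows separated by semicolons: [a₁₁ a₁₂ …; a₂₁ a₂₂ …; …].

T1 = [8/17 15/17 0; -15/17 8/17 0; 0 0 1]
T2·T1 = [4/17 15/34 0; -45/17 24/17 0; 0 0 1]
T3·…·T1 = [4/17 15/34 0; 45/17 -24/17 0; 0 0 1]

T = [4/17 15/34 0; 45/17 -24/17 0; 0 0 1]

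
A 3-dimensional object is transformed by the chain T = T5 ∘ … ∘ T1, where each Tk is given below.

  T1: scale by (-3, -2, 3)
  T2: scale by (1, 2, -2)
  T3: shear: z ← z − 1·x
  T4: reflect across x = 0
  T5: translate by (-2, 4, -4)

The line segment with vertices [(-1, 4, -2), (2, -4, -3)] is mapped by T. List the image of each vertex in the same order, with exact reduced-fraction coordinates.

image vertices: (-5, -12, 5), (4, 20, 20)

T1 scale by (-3, -2, 3): (-1, 4, -2) → (3, -8, -6); (2, -4, -3) → (-6, 8, -9)
T2 scale by (1, 2, -2): (3, -8, -6) → (3, -16, 12); (-6, 8, -9) → (-6, 16, 18)
T3 shear: z ← z − 1·x: (3, -16, 12) → (3, -16, 9); (-6, 16, 18) → (-6, 16, 24)
T4 reflect across x = 0: (3, -16, 9) → (-3, -16, 9); (-6, 16, 24) → (6, 16, 24)
T5 translate by (-2, 4, -4): (-3, -16, 9) → (-5, -12, 5); (6, 16, 24) → (4, 20, 20)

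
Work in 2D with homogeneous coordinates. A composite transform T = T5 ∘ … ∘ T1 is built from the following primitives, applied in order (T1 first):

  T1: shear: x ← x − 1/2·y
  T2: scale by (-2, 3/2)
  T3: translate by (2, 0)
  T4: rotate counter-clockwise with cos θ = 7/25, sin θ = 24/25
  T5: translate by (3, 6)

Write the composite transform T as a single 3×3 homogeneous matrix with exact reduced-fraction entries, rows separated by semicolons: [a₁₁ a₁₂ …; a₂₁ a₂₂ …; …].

T = [-14/25 -29/25 89/25; -48/25 69/50 198/25; 0 0 1]

T1 = [1 -1/2 0; 0 1 0; 0 0 1]
T2·T1 = [-2 1 0; 0 3/2 0; 0 0 1]
T3·…·T1 = [-2 1 2; 0 3/2 0; 0 0 1]
T4·…·T1 = [-14/25 -29/25 14/25; -48/25 69/50 48/25; 0 0 1]
T5·…·T1 = [-14/25 -29/25 89/25; -48/25 69/50 198/25; 0 0 1]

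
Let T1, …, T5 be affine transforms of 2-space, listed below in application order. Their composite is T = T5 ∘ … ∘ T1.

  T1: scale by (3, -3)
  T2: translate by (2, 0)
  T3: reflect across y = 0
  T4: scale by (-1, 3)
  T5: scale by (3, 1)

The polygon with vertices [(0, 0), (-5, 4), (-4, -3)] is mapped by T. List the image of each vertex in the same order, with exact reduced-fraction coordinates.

T1 scale by (3, -3): (0, 0) → (0, 0); (-5, 4) → (-15, -12); (-4, -3) → (-12, 9)
T2 translate by (2, 0): (0, 0) → (2, 0); (-15, -12) → (-13, -12); (-12, 9) → (-10, 9)
T3 reflect across y = 0: (2, 0) → (2, 0); (-13, -12) → (-13, 12); (-10, 9) → (-10, -9)
T4 scale by (-1, 3): (2, 0) → (-2, 0); (-13, 12) → (13, 36); (-10, -9) → (10, -27)
T5 scale by (3, 1): (-2, 0) → (-6, 0); (13, 36) → (39, 36); (10, -27) → (30, -27)

image vertices: (-6, 0), (39, 36), (30, -27)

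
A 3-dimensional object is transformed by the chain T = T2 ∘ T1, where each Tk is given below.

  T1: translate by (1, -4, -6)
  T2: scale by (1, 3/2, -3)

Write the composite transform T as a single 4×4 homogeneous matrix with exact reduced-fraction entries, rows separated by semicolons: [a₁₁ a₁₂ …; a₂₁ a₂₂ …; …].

T1 = [1 0 0 1; 0 1 0 -4; 0 0 1 -6; 0 0 0 1]
T2·T1 = [1 0 0 1; 0 3/2 0 -6; 0 0 -3 18; 0 0 0 1]

T = [1 0 0 1; 0 3/2 0 -6; 0 0 -3 18; 0 0 0 1]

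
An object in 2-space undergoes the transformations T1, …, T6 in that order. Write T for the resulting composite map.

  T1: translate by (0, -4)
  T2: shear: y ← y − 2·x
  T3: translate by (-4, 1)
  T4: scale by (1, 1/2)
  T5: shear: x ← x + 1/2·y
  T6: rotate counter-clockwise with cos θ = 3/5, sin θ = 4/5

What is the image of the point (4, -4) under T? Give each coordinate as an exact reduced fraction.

T(p) = (15/4, -15/2)

T1 translate by (0, -4): (4, -4) → (4, -8)
T2 shear: y ← y − 2·x: (4, -8) → (4, -16)
T3 translate by (-4, 1): (4, -16) → (0, -15)
T4 scale by (1, 1/2): (0, -15) → (0, -15/2)
T5 shear: x ← x + 1/2·y: (0, -15/2) → (-15/4, -15/2)
T6 rotate counter-clockwise with cos θ = 3/5, sin θ = 4/5: (-15/4, -15/2) → (15/4, -15/2)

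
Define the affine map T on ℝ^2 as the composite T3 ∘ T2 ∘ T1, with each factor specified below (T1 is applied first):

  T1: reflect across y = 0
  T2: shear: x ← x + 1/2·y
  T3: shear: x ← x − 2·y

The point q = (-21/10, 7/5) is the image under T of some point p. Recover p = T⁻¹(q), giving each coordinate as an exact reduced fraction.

T1 = [1 0 0; 0 -1 0; 0 0 1]
T2·T1 = [1 -1/2 0; 0 -1 0; 0 0 1]
T3·…·T1 = [1 3/2 0; 0 -1 0; 0 0 1]
det M = -1; M⁻¹ = [1 3/2 0; 0 -1 0; 0 0 1]
M⁻¹ · (-21/10, 7/5)ᵀ = (0, -7/5)ᵀ

p = (0, -7/5)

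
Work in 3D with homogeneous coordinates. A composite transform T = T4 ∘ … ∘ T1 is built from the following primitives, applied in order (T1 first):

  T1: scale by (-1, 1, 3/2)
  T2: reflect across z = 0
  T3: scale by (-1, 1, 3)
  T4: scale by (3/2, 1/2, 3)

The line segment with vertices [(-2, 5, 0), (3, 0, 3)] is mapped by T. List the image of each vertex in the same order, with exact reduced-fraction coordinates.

image vertices: (-3, 5/2, 0), (9/2, 0, -81/2)

T1 scale by (-1, 1, 3/2): (-2, 5, 0) → (2, 5, 0); (3, 0, 3) → (-3, 0, 9/2)
T2 reflect across z = 0: (2, 5, 0) → (2, 5, 0); (-3, 0, 9/2) → (-3, 0, -9/2)
T3 scale by (-1, 1, 3): (2, 5, 0) → (-2, 5, 0); (-3, 0, -9/2) → (3, 0, -27/2)
T4 scale by (3/2, 1/2, 3): (-2, 5, 0) → (-3, 5/2, 0); (3, 0, -27/2) → (9/2, 0, -81/2)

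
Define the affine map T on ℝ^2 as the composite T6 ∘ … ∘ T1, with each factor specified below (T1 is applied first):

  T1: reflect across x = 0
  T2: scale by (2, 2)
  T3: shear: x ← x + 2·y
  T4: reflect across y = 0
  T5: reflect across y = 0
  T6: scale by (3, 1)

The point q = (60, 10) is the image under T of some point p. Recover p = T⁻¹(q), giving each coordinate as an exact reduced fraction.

p = (0, 5)

T1 = [-1 0 0; 0 1 0; 0 0 1]
T2·T1 = [-2 0 0; 0 2 0; 0 0 1]
T3·…·T1 = [-2 4 0; 0 2 0; 0 0 1]
T4·…·T1 = [-2 4 0; 0 -2 0; 0 0 1]
T5·…·T1 = [-2 4 0; 0 2 0; 0 0 1]
T6·…·T1 = [-6 12 0; 0 2 0; 0 0 1]
det M = -12; M⁻¹ = [-1/6 1 0; 0 1/2 0; 0 0 1]
M⁻¹ · (60, 10)ᵀ = (0, 5)ᵀ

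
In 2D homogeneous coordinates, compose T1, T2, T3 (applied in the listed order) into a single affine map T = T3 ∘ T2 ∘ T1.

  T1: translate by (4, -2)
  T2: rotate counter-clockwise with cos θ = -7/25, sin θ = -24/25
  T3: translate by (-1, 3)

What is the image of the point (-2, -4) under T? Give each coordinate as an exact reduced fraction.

T1 translate by (4, -2): (-2, -4) → (2, -6)
T2 rotate counter-clockwise with cos θ = -7/25, sin θ = -24/25: (2, -6) → (-158/25, -6/25)
T3 translate by (-1, 3): (-158/25, -6/25) → (-183/25, 69/25)

T(p) = (-183/25, 69/25)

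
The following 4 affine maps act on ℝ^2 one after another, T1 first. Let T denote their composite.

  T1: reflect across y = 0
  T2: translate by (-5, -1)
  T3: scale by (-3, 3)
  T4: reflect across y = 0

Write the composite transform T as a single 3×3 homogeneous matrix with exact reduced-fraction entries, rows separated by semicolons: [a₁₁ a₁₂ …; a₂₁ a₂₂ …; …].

T = [-3 0 15; 0 3 3; 0 0 1]

T1 = [1 0 0; 0 -1 0; 0 0 1]
T2·T1 = [1 0 -5; 0 -1 -1; 0 0 1]
T3·…·T1 = [-3 0 15; 0 -3 -3; 0 0 1]
T4·…·T1 = [-3 0 15; 0 3 3; 0 0 1]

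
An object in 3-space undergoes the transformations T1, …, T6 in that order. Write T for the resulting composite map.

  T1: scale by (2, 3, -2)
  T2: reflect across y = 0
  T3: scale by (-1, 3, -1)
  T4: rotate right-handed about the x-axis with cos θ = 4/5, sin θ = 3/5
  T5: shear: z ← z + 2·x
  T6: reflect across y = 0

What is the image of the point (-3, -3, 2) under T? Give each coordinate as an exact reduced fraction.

T1 scale by (2, 3, -2): (-3, -3, 2) → (-6, -9, -4)
T2 reflect across y = 0: (-6, -9, -4) → (-6, 9, -4)
T3 scale by (-1, 3, -1): (-6, 9, -4) → (6, 27, 4)
T4 rotate right-handed about the x-axis with cos θ = 4/5, sin θ = 3/5: (6, 27, 4) → (6, 96/5, 97/5)
T5 shear: z ← z + 2·x: (6, 96/5, 97/5) → (6, 96/5, 157/5)
T6 reflect across y = 0: (6, 96/5, 157/5) → (6, -96/5, 157/5)

T(p) = (6, -96/5, 157/5)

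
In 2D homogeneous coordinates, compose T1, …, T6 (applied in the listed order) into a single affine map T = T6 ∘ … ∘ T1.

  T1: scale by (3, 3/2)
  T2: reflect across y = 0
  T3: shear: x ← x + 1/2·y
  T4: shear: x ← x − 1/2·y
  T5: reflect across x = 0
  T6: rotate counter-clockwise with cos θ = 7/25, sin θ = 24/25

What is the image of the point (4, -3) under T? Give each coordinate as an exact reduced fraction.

T(p) = (-192/25, -513/50)

T1 scale by (3, 3/2): (4, -3) → (12, -9/2)
T2 reflect across y = 0: (12, -9/2) → (12, 9/2)
T3 shear: x ← x + 1/2·y: (12, 9/2) → (57/4, 9/2)
T4 shear: x ← x − 1/2·y: (57/4, 9/2) → (12, 9/2)
T5 reflect across x = 0: (12, 9/2) → (-12, 9/2)
T6 rotate counter-clockwise with cos θ = 7/25, sin θ = 24/25: (-12, 9/2) → (-192/25, -513/50)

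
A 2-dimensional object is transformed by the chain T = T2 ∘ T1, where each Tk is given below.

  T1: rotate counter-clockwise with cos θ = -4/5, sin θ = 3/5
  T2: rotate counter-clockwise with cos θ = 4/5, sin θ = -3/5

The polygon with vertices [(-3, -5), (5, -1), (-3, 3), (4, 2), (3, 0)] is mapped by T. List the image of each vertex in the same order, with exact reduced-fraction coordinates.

image vertices: (141/25, -37/25), (-11/25, 127/25), (-51/25, -93/25), (-76/25, 82/25), (-21/25, 72/25)

T1 rotate counter-clockwise with cos θ = -4/5, sin θ = 3/5: (-3, -5) → (27/5, 11/5); (5, -1) → (-17/5, 19/5); (-3, 3) → (3/5, -21/5); (4, 2) → (-22/5, 4/5); (3, 0) → (-12/5, 9/5)
T2 rotate counter-clockwise with cos θ = 4/5, sin θ = -3/5: (27/5, 11/5) → (141/25, -37/25); (-17/5, 19/5) → (-11/25, 127/25); (3/5, -21/5) → (-51/25, -93/25); (-22/5, 4/5) → (-76/25, 82/25); (-12/5, 9/5) → (-21/25, 72/25)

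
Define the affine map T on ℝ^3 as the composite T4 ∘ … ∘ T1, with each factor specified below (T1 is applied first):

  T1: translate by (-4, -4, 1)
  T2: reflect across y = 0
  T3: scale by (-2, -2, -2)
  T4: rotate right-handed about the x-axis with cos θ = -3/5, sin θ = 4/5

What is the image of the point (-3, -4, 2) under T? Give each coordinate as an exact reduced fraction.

T(p) = (14, 72/5, -46/5)

T1 translate by (-4, -4, 1): (-3, -4, 2) → (-7, -8, 3)
T2 reflect across y = 0: (-7, -8, 3) → (-7, 8, 3)
T3 scale by (-2, -2, -2): (-7, 8, 3) → (14, -16, -6)
T4 rotate right-handed about the x-axis with cos θ = -3/5, sin θ = 4/5: (14, -16, -6) → (14, 72/5, -46/5)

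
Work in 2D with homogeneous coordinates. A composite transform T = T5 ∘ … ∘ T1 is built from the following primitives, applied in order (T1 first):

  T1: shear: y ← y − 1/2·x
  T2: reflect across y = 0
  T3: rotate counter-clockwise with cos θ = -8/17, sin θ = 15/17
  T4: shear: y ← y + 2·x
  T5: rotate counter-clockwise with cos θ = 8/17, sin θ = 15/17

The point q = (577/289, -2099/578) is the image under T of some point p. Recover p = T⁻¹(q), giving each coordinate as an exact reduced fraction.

p = (2, -1/2)

T1 = [1 0 0; -1/2 1 0; 0 0 1]
T2·T1 = [1 0 0; 1/2 -1 0; 0 0 1]
T3·…·T1 = [-31/34 15/17 0; 11/17 8/17 0; 0 0 1]
T4·…·T1 = [-31/34 15/17 0; -20/17 38/17 0; 0 0 1]
T5·…·T1 = [176/289 -450/289 0; -785/578 529/289 0; 0 0 1]
det M = -1; M⁻¹ = [-529/289 -450/289 0; -785/578 -176/289 0; 0 0 1]
M⁻¹ · (577/289, -2099/578)ᵀ = (2, -1/2)ᵀ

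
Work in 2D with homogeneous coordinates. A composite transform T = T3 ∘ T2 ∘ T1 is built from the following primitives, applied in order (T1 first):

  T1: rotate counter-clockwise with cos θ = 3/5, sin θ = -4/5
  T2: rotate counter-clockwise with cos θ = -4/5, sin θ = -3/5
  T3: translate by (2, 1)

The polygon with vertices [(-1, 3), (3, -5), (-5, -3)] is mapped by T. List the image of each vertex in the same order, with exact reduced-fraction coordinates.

image vertices: (53/25, -54/25), (13/25, 166/25), (191/25, 62/25)

T1 rotate counter-clockwise with cos θ = 3/5, sin θ = -4/5: (-1, 3) → (9/5, 13/5); (3, -5) → (-11/5, -27/5); (-5, -3) → (-27/5, 11/5)
T2 rotate counter-clockwise with cos θ = -4/5, sin θ = -3/5: (9/5, 13/5) → (3/25, -79/25); (-11/5, -27/5) → (-37/25, 141/25); (-27/5, 11/5) → (141/25, 37/25)
T3 translate by (2, 1): (3/25, -79/25) → (53/25, -54/25); (-37/25, 141/25) → (13/25, 166/25); (141/25, 37/25) → (191/25, 62/25)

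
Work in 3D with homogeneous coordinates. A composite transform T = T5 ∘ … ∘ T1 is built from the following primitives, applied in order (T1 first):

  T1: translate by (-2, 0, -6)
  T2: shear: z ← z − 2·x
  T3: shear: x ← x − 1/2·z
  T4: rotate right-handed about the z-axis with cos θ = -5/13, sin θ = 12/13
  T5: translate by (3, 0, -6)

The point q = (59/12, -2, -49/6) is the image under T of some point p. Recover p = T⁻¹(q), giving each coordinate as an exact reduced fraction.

T1 = [1 0 0 -2; 0 1 0 0; 0 0 1 -6; 0 0 0 1]
T2·T1 = [1 0 0 -2; 0 1 0 0; -2 0 1 -2; 0 0 0 1]
T3·…·T1 = [2 0 -1/2 -1; 0 1 0 0; -2 0 1 -2; 0 0 0 1]
T4·…·T1 = [-10/13 -12/13 5/26 5/13; 24/13 -5/13 -6/13 -12/13; -2 0 1 -2; 0 0 0 1]
T5·…·T1 = [-10/13 -12/13 5/26 44/13; 24/13 -5/13 -6/13 -12/13; -2 0 1 -8; 0 0 0 1]
det M = 1; M⁻¹ = [-5/13 12/13 1/2 80/13; -12/13 -5/13 0 36/13; -10/13 24/13 2 264/13; 0 0 0 1]
M⁻¹ · (59/12, -2, -49/6)ᵀ = (-5/3, -1, -7/2)ᵀ

p = (-5/3, -1, -7/2)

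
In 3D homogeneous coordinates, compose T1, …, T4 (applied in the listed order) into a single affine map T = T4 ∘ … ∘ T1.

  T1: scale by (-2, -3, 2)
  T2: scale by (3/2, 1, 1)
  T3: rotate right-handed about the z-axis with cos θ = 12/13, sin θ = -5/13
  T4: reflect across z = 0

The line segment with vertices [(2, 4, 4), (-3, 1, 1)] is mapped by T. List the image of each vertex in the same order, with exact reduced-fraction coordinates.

image vertices: (-132/13, -114/13, -8), (93/13, -81/13, -2)

T1 scale by (-2, -3, 2): (2, 4, 4) → (-4, -12, 8); (-3, 1, 1) → (6, -3, 2)
T2 scale by (3/2, 1, 1): (-4, -12, 8) → (-6, -12, 8); (6, -3, 2) → (9, -3, 2)
T3 rotate right-handed about the z-axis with cos θ = 12/13, sin θ = -5/13: (-6, -12, 8) → (-132/13, -114/13, 8); (9, -3, 2) → (93/13, -81/13, 2)
T4 reflect across z = 0: (-132/13, -114/13, 8) → (-132/13, -114/13, -8); (93/13, -81/13, 2) → (93/13, -81/13, -2)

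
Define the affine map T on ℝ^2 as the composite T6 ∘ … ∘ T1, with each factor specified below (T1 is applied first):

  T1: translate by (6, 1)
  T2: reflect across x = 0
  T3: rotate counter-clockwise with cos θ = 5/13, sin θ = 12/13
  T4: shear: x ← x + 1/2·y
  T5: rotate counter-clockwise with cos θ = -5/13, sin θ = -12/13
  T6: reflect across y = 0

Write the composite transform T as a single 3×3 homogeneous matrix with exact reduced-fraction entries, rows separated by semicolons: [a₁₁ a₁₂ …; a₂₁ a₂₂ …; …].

T = [-89/169 215/338 -853/338; -192/169 -89/169 -1241/169; 0 0 1]

T1 = [1 0 6; 0 1 1; 0 0 1]
T2·T1 = [-1 0 -6; 0 1 1; 0 0 1]
T3·…·T1 = [-5/13 -12/13 -42/13; -12/13 5/13 -67/13; 0 0 1]
T4·…·T1 = [-11/13 -19/26 -151/26; -12/13 5/13 -67/13; 0 0 1]
T5·…·T1 = [-89/169 215/338 -853/338; 192/169 89/169 1241/169; 0 0 1]
T6·…·T1 = [-89/169 215/338 -853/338; -192/169 -89/169 -1241/169; 0 0 1]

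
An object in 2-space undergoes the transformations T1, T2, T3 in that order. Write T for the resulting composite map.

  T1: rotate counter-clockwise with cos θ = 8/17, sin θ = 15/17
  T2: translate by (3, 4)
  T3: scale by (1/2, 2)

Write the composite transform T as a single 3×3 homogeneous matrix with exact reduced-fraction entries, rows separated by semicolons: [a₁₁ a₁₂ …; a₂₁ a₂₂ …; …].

T = [4/17 -15/34 3/2; 30/17 16/17 8; 0 0 1]

T1 = [8/17 -15/17 0; 15/17 8/17 0; 0 0 1]
T2·T1 = [8/17 -15/17 3; 15/17 8/17 4; 0 0 1]
T3·…·T1 = [4/17 -15/34 3/2; 30/17 16/17 8; 0 0 1]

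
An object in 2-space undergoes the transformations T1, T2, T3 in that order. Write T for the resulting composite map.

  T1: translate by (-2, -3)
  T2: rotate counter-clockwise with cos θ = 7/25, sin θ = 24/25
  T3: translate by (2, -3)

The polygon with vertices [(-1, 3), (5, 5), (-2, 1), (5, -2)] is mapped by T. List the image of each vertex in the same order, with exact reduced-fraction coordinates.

image vertices: (29/25, -147/25), (23/25, 11/25), (14/5, -37/5), (191/25, -38/25)

T1 translate by (-2, -3): (-1, 3) → (-3, 0); (5, 5) → (3, 2); (-2, 1) → (-4, -2); (5, -2) → (3, -5)
T2 rotate counter-clockwise with cos θ = 7/25, sin θ = 24/25: (-3, 0) → (-21/25, -72/25); (3, 2) → (-27/25, 86/25); (-4, -2) → (4/5, -22/5); (3, -5) → (141/25, 37/25)
T3 translate by (2, -3): (-21/25, -72/25) → (29/25, -147/25); (-27/25, 86/25) → (23/25, 11/25); (4/5, -22/5) → (14/5, -37/5); (141/25, 37/25) → (191/25, -38/25)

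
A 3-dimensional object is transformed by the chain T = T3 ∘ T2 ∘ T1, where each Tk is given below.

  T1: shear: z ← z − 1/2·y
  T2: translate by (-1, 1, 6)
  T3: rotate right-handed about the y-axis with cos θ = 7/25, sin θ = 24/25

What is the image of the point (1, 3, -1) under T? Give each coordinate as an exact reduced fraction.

T(p) = (84/25, 4, 49/50)

T1 shear: z ← z − 1/2·y: (1, 3, -1) → (1, 3, -5/2)
T2 translate by (-1, 1, 6): (1, 3, -5/2) → (0, 4, 7/2)
T3 rotate right-handed about the y-axis with cos θ = 7/25, sin θ = 24/25: (0, 4, 7/2) → (84/25, 4, 49/50)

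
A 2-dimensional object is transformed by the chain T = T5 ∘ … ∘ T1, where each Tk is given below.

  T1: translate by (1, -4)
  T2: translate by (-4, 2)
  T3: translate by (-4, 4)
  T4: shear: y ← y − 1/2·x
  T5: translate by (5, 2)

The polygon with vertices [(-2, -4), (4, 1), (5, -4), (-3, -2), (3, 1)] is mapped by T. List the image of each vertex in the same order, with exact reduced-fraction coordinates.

T1 translate by (1, -4): (-2, -4) → (-1, -8); (4, 1) → (5, -3); (5, -4) → (6, -8); (-3, -2) → (-2, -6); (3, 1) → (4, -3)
T2 translate by (-4, 2): (-1, -8) → (-5, -6); (5, -3) → (1, -1); (6, -8) → (2, -6); (-2, -6) → (-6, -4); (4, -3) → (0, -1)
T3 translate by (-4, 4): (-5, -6) → (-9, -2); (1, -1) → (-3, 3); (2, -6) → (-2, -2); (-6, -4) → (-10, 0); (0, -1) → (-4, 3)
T4 shear: y ← y − 1/2·x: (-9, -2) → (-9, 5/2); (-3, 3) → (-3, 9/2); (-2, -2) → (-2, -1); (-10, 0) → (-10, 5); (-4, 3) → (-4, 5)
T5 translate by (5, 2): (-9, 5/2) → (-4, 9/2); (-3, 9/2) → (2, 13/2); (-2, -1) → (3, 1); (-10, 5) → (-5, 7); (-4, 5) → (1, 7)

image vertices: (-4, 9/2), (2, 13/2), (3, 1), (-5, 7), (1, 7)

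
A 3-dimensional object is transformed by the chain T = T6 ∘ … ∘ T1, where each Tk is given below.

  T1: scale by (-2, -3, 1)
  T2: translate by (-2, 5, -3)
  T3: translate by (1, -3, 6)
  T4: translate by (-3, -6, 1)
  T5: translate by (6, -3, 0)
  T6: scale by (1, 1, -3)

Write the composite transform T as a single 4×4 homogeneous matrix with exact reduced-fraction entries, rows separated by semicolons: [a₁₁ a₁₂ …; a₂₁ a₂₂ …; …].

T1 = [-2 0 0 0; 0 -3 0 0; 0 0 1 0; 0 0 0 1]
T2·T1 = [-2 0 0 -2; 0 -3 0 5; 0 0 1 -3; 0 0 0 1]
T3·…·T1 = [-2 0 0 -1; 0 -3 0 2; 0 0 1 3; 0 0 0 1]
T4·…·T1 = [-2 0 0 -4; 0 -3 0 -4; 0 0 1 4; 0 0 0 1]
T5·…·T1 = [-2 0 0 2; 0 -3 0 -7; 0 0 1 4; 0 0 0 1]
T6·…·T1 = [-2 0 0 2; 0 -3 0 -7; 0 0 -3 -12; 0 0 0 1]

T = [-2 0 0 2; 0 -3 0 -7; 0 0 -3 -12; 0 0 0 1]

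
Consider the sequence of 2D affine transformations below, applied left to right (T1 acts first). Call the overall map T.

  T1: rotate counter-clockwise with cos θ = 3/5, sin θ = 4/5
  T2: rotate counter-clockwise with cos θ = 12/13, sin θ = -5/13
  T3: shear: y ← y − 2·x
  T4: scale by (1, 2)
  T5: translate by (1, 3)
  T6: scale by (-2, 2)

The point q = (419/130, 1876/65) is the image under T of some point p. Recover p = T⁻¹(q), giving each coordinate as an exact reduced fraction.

p = (-2, 7/4)

T1 = [3/5 -4/5 0; 4/5 3/5 0; 0 0 1]
T2·T1 = [56/65 -33/65 0; 33/65 56/65 0; 0 0 1]
T3·…·T1 = [56/65 -33/65 0; -79/65 122/65 0; 0 0 1]
T4·…·T1 = [56/65 -33/65 0; -158/65 244/65 0; 0 0 1]
T5·…·T1 = [56/65 -33/65 1; -158/65 244/65 3; 0 0 1]
T6·…·T1 = [-112/65 66/65 -2; -316/65 488/65 6; 0 0 1]
det M = -8; M⁻¹ = [-61/65 33/260 -343/130; -79/130 14/65 -163/65; 0 0 1]
M⁻¹ · (419/130, 1876/65)ᵀ = (-2, 7/4)ᵀ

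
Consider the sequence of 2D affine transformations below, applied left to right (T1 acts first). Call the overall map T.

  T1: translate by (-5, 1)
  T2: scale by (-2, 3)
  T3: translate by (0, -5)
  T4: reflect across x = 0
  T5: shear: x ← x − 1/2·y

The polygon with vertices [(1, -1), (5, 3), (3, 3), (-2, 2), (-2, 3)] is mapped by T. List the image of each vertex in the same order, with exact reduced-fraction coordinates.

image vertices: (-11/2, -5), (-7/2, 7), (-15/2, 7), (-16, 4), (-35/2, 7)

T1 translate by (-5, 1): (1, -1) → (-4, 0); (5, 3) → (0, 4); (3, 3) → (-2, 4); (-2, 2) → (-7, 3); (-2, 3) → (-7, 4)
T2 scale by (-2, 3): (-4, 0) → (8, 0); (0, 4) → (0, 12); (-2, 4) → (4, 12); (-7, 3) → (14, 9); (-7, 4) → (14, 12)
T3 translate by (0, -5): (8, 0) → (8, -5); (0, 12) → (0, 7); (4, 12) → (4, 7); (14, 9) → (14, 4); (14, 12) → (14, 7)
T4 reflect across x = 0: (8, -5) → (-8, -5); (0, 7) → (0, 7); (4, 7) → (-4, 7); (14, 4) → (-14, 4); (14, 7) → (-14, 7)
T5 shear: x ← x − 1/2·y: (-8, -5) → (-11/2, -5); (0, 7) → (-7/2, 7); (-4, 7) → (-15/2, 7); (-14, 4) → (-16, 4); (-14, 7) → (-35/2, 7)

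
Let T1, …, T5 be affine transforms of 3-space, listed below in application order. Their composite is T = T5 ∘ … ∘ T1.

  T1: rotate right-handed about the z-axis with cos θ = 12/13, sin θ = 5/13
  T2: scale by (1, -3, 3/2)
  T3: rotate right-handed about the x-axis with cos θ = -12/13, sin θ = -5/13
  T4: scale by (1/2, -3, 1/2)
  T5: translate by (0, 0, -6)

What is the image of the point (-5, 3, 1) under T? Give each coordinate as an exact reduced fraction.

T(p) = (-75/26, -2961/338, -2097/338)

T1 rotate right-handed about the z-axis with cos θ = 12/13, sin θ = 5/13: (-5, 3, 1) → (-75/13, 11/13, 1)
T2 scale by (1, -3, 3/2): (-75/13, 11/13, 1) → (-75/13, -33/13, 3/2)
T3 rotate right-handed about the x-axis with cos θ = -12/13, sin θ = -5/13: (-75/13, -33/13, 3/2) → (-75/13, 987/338, -69/169)
T4 scale by (1/2, -3, 1/2): (-75/13, 987/338, -69/169) → (-75/26, -2961/338, -69/338)
T5 translate by (0, 0, -6): (-75/26, -2961/338, -69/338) → (-75/26, -2961/338, -2097/338)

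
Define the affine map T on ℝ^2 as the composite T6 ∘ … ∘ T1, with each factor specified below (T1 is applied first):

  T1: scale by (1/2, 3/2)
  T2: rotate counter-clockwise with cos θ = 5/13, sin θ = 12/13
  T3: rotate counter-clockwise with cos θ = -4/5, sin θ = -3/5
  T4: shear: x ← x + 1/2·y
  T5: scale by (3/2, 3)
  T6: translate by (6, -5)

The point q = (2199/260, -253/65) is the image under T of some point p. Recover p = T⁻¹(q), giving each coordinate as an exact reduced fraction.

T1 = [1/2 0 0; 0 3/2 0; 0 0 1]
T2·T1 = [5/26 -18/13 0; 6/13 15/26 0; 0 0 1]
T3·…·T1 = [8/65 189/130 0; -63/130 24/65 0; 0 0 1]
T4·…·T1 = [-31/260 213/130 0; -63/130 24/65 0; 0 0 1]
T5·…·T1 = [-93/520 639/260 0; -189/130 72/65 0; 0 0 1]
T6·…·T1 = [-93/520 639/260 6; -189/130 72/65 -5; 0 0 1]
det M = 27/8; M⁻¹ = [64/195 -142/195 -1094/195; 28/65 -31/585 -1667/585; 0 0 1]
M⁻¹ · (2199/260, -253/65)ᵀ = (0, 1)ᵀ

p = (0, 1)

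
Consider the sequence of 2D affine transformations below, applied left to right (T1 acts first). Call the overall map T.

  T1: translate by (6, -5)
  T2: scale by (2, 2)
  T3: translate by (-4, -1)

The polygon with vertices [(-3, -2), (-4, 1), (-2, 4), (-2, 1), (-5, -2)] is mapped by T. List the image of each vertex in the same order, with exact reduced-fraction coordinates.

T1 translate by (6, -5): (-3, -2) → (3, -7); (-4, 1) → (2, -4); (-2, 4) → (4, -1); (-2, 1) → (4, -4); (-5, -2) → (1, -7)
T2 scale by (2, 2): (3, -7) → (6, -14); (2, -4) → (4, -8); (4, -1) → (8, -2); (4, -4) → (8, -8); (1, -7) → (2, -14)
T3 translate by (-4, -1): (6, -14) → (2, -15); (4, -8) → (0, -9); (8, -2) → (4, -3); (8, -8) → (4, -9); (2, -14) → (-2, -15)

image vertices: (2, -15), (0, -9), (4, -3), (4, -9), (-2, -15)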